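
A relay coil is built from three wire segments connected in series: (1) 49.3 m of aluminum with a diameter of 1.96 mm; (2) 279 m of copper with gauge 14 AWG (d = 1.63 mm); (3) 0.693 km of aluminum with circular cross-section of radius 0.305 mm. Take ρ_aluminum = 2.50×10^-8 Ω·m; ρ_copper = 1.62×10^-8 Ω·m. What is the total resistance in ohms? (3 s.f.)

61.9 Ω

Seg 1: A = π(d/2)² = π(9.8000e-04 m)² = 3.017e-06 m²
R_1 = (2.50×10^-8)(49.3)/(3.017e-06) = 0.4085 Ω
Seg 2: A = π(1.63/2 mm)² = π(8.1500e-04 m)² = 2.087e-06 m²
R_2 = (1.62×10^-8)(279)/(2.087e-06) = 2.166 Ω
Seg 3: A = πr² = π(3.0500e-04 m)² = 2.922e-07 m²
R_3 = (2.50×10^-8)(693)/(2.922e-07) = 59.28 Ω
R_total = R_1 + R_2 + R_3 = 61.9 Ω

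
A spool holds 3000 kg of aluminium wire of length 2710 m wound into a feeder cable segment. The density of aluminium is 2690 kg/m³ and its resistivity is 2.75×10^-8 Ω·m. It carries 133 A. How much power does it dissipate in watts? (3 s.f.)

A = m/(density·L) = 3000/(2690×2710) = 4.1153e-04 m²
R = ρL/A = (2.75×10^-8)(2710)/(4.1153e-04) = 0.1811 Ω
P = I²R = (133)² × 0.1811 = 3200 W

3200 W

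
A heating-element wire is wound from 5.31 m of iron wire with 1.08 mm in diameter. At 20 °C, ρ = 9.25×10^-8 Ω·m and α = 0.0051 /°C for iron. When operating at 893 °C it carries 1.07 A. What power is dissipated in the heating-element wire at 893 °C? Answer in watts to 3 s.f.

3.35 W

A = π(d/2)² = π(5.4000e-04 m)² = 9.161e-07 m²
R₍20₎ = ρL/A = (9.25×10^-8)(5.31)/(9.161e-07) = 0.5362 Ω
R₍893₎ = R₍20₎(1 + αΔT) = 0.5362 × (1 + 0.0051×873) = 2.923 Ω
P = I²R = (1.07)² × 2.923 = 3.35 W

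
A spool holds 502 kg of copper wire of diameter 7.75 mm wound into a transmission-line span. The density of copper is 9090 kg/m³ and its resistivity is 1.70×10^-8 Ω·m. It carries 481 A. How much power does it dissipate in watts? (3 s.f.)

97600 W

A = π(d/2)² = π(3.8750e-03 m)² = 4.7173e-05 m²
L = m/(density·A) = 502/(9090×4.7173e-05) = 1171 m
R = ρL/A = (1.70×10^-8)(1171)/(4.7173e-05) = 0.4219 Ω
P = I²R = (481)² × 0.4219 = 97600 W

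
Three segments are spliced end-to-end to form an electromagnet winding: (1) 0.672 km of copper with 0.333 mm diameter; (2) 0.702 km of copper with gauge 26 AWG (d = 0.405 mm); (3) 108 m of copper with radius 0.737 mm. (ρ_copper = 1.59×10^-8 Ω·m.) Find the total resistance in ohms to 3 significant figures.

Seg 1: A = π(d/2)² = π(1.6650e-04 m)² = 8.709e-08 m²
R_1 = (1.59×10^-8)(672)/(8.709e-08) = 122.7 Ω
Seg 2: A = π(0.405/2 mm)² = π(2.0250e-04 m)² = 1.288e-07 m²
R_2 = (1.59×10^-8)(702)/(1.288e-07) = 86.64 Ω
Seg 3: A = πr² = π(7.3700e-04 m)² = 1.706e-06 m²
R_3 = (1.59×10^-8)(108)/(1.706e-06) = 1.006 Ω
R_total = R_1 + R_2 + R_3 = 210 Ω

210 Ω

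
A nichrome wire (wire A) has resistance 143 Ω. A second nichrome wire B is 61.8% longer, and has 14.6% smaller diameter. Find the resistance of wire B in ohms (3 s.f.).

R ∝ L/d², so R_B/R_A = (1 + 61.8/100) × (1 − 14.6/100)⁻²
= 1.618 × 1.371 = 2.219
R_B = 2.219 × 143 = 317 Ω

317 Ω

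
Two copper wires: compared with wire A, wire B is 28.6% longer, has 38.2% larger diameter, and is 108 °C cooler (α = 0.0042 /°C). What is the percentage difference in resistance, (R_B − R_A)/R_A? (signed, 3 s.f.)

R ∝ ρL/d² with ρ ∝ (1+αΔT), so R_B/R_A = (1 + 28.6/100) × (1 + 38.2/100)⁻² × (1 − 0.0042×108)
= 1.286 × 0.5236 × 0.5464 = 0.3679
(R_B − R_A)/R_A = 0.3679 − 1 = -63.2%

-63.2%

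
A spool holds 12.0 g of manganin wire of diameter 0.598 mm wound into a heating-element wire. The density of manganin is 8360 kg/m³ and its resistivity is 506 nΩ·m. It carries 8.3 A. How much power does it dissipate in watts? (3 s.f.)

ρ = 506 nΩ·m = 5.06×10^-7 Ω·m
A = π(d/2)² = π(2.9900e-04 m)² = 2.8086e-07 m²
L = m/(density·A) = 0.012/(8360×2.8086e-07) = 5.111 m
R = ρL/A = (5.06×10^-7)(5.111)/(2.8086e-07) = 9.207 Ω
P = I²R = (8.3)² × 9.207 = 634 W

634 W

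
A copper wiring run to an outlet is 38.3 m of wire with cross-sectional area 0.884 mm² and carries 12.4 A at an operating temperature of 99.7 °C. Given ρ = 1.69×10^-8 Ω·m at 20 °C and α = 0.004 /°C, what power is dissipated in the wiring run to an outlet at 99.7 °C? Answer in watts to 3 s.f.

148 W

A = 0.884 mm² = 8.840e-07 m²
R₍20₎ = ρL/A = (1.69×10^-8)(38.3)/(8.840e-07) = 0.7322 Ω
R₍99.7₎ = R₍20₎(1 + αΔT) = 0.7322 × (1 + 0.004×79.7) = 0.9656 Ω
P = I²R = (12.4)² × 0.9656 = 148 W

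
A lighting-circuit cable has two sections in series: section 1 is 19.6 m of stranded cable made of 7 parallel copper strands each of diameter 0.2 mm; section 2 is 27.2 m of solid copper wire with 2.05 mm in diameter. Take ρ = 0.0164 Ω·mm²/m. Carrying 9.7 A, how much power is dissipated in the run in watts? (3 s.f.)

150 W

ρ = 0.0164 Ω·mm²/m = 1.64×10^-8 Ω·m
Section 1: A_strand = π(1.0000e-04)² = 3.142e-08 m²; R₁ = ρL/(N·A_s) = (1.64×10^-8)(19.6)/(7×3.142e-08) = 1.462 Ω
Section 2: A = π(d/2)² = π(1.0250e-03 m)² = 3.301e-06 m²
R₂ = (1.64×10^-8)(27.2)/(3.301e-06) = 0.1351 Ω
R = R₁ + R₂ = 1.597 Ω
P = I²R = (9.7)² × 1.597 = 150 W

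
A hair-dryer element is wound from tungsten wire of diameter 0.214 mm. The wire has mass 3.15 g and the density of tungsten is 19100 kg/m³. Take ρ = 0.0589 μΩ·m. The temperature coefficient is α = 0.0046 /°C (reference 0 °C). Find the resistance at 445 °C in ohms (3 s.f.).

22.9 Ω

ρ = 0.0589 μΩ·m = 5.89×10^-8 Ω·m
A = π(d/2)² = π(1.0700e-04 m)² = 3.5968e-08 m²
L = m/(density·A) = 0.00315/(19100×3.5968e-08) = 4.585 m
R = ρL/A = (5.89×10^-8)(4.585)/(3.5968e-08) = 7.509 Ω
R(445 °C) = 7.509 × (1 + 0.0046×445) = 22.9 Ω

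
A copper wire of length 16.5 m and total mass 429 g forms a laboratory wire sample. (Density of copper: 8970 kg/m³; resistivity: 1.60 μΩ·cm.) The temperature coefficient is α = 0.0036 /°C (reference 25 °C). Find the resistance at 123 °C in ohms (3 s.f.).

0.123 Ω

ρ = 1.60 μΩ·cm = 1.60×10^-8 Ω·m
A = m/(density·L) = 0.429/(8970×16.5) = 2.8986e-06 m²
R = ρL/A = (1.60×10^-8)(16.5)/(2.8986e-06) = 0.09108 Ω
R(123 °C) = 0.09108 × (1 + 0.0036×98) = 0.123 Ω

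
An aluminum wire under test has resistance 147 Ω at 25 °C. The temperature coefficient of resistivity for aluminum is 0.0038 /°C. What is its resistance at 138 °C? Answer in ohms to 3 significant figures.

210 Ω

ΔT = 138 − 25 = 113 °C
R = R₀(1 + αΔT) = 147 × (1 + 0.0038×113) = 147 × 1.429 = 210 Ω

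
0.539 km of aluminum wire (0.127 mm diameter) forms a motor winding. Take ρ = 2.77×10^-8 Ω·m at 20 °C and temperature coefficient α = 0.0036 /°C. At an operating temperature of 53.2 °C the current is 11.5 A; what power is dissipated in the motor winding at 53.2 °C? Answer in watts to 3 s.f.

A = π(d/2)² = π(6.3500e-05 m)² = 1.267e-08 m²
R₍20₎ = ρL/A = (2.77×10^-8)(539)/(1.267e-08) = 1179 Ω
R₍53.2₎ = R₍20₎(1 + αΔT) = 1179 × (1 + 0.0036×33.2) = 1319 Ω
P = I²R = (11.5)² × 1319 = 1.75×10^5 W

1.75×10^5 W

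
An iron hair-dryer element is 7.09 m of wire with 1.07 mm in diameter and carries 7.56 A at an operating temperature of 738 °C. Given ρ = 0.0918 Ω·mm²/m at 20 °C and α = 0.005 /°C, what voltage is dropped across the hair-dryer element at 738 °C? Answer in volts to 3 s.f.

25.1 V

ρ = 0.0918 Ω·mm²/m = 9.18×10^-8 Ω·m
A = π(d/2)² = π(5.3500e-04 m)² = 8.992e-07 m²
R₍20₎ = ρL/A = (9.18×10^-8)(7.09)/(8.992e-07) = 0.7238 Ω
R₍738₎ = R₍20₎(1 + αΔT) = 0.7238 × (1 + 0.005×718) = 3.322 Ω
V = IR = 7.56 × 3.322 = 25.1 V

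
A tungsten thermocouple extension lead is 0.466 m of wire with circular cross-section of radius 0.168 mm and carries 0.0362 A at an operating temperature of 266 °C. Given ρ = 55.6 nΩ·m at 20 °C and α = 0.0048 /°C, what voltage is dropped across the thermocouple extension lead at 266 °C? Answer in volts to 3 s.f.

ρ = 55.6 nΩ·m = 5.56×10^-8 Ω·m
A = πr² = π(1.6800e-04 m)² = 8.867e-08 m²
R₍20₎ = ρL/A = (5.56×10^-8)(0.466)/(8.867e-08) = 0.2922 Ω
R₍266₎ = R₍20₎(1 + αΔT) = 0.2922 × (1 + 0.0048×246) = 0.6372 Ω
V = IR = 0.0362 × 0.6372 = 0.0231 V

0.0231 V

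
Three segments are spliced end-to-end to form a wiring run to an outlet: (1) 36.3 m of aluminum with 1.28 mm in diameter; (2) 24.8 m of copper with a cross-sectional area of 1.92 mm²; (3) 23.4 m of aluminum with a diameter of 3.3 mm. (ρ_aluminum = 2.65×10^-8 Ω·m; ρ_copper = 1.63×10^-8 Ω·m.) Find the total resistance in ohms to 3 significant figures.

1.03 Ω

Seg 1: A = π(d/2)² = π(6.4000e-04 m)² = 1.287e-06 m²
R_1 = (2.65×10^-8)(36.3)/(1.287e-06) = 0.7476 Ω
Seg 2: A = 1.92 mm² = 1.920e-06 m²
R_2 = (1.63×10^-8)(24.8)/(1.920e-06) = 0.2105 Ω
Seg 3: A = π(d/2)² = π(1.6500e-03 m)² = 8.553e-06 m²
R_3 = (2.65×10^-8)(23.4)/(8.553e-06) = 0.0725 Ω
R_total = R_1 + R_2 + R_3 = 1.03 Ω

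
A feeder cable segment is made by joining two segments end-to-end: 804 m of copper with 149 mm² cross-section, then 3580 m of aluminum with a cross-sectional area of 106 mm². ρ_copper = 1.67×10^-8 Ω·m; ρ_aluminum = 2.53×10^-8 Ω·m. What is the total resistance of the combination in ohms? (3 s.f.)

Segment 1: A = 149 mm² = 1.490e-04 m²
R₁ = ρL/A = (1.67×10^-8)(804)/(1.490e-04) = 0.09011 Ω
Segment 2: A = 106 mm² = 1.060e-04 m²
R₂ = (2.53×10^-8)(3580)/(1.060e-04) = 0.8545 Ω
R = R₁ + R₂ = 0.945 Ω

0.945 Ω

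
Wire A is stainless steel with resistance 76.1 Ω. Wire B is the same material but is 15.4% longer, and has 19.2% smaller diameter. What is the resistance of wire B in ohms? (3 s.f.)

R ∝ L/d², so R_B/R_A = (1 + 15.4/100) × (1 − 19.2/100)⁻²
= 1.154 × 1.532 = 1.768
R_B = 1.768 × 76.1 = 135 Ω

135 Ω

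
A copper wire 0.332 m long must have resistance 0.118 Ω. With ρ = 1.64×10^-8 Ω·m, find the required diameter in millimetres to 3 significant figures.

0.242 mm

A = ρL/R = (1.64×10^-8)(0.332)/(0.118) = 4.614e-08 m²
d = 2√(A/π) = 2.424e-04 m = 0.242 mm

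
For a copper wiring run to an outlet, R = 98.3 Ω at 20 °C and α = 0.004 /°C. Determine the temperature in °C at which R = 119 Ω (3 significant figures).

72.6 °C

R = R₀(1 + α(T − T₀)) ⇒ T = T₀ + (R/R₀ − 1)/α
T = 20 + (119/98.3 − 1)/0.004 = 20 + (0.2106)/0.004 = 72.6 °C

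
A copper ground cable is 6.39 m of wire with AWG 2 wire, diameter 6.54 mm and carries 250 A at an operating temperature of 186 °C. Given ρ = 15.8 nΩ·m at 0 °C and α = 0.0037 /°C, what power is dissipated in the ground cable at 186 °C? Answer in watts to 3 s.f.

ρ = 15.8 nΩ·m = 1.58×10^-8 Ω·m
A = π(6.54/2 mm)² = π(3.2700e-03 m)² = 3.359e-05 m²
R₍0₎ = ρL/A = (1.58×10^-8)(6.39)/(3.359e-05) = 0.003005 Ω
R₍186₎ = R₍0₎(1 + αΔT) = 0.003005 × (1 + 0.0037×186) = 0.005074 Ω
P = I²R = (250)² × 0.005074 = 317 W

317 W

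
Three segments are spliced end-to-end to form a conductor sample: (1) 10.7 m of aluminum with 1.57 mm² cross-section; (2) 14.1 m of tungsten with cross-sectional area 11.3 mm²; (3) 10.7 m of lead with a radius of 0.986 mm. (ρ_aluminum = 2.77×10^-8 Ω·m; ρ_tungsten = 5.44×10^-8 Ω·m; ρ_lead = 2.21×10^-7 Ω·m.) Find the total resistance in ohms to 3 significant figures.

Seg 1: A = 1.57 mm² = 1.570e-06 m²
R_1 = (2.77×10^-8)(10.7)/(1.570e-06) = 0.1888 Ω
Seg 2: A = 11.3 mm² = 1.130e-05 m²
R_2 = (5.44×10^-8)(14.1)/(1.130e-05) = 0.06788 Ω
Seg 3: A = πr² = π(9.8600e-04 m)² = 3.054e-06 m²
R_3 = (2.21×10^-7)(10.7)/(3.054e-06) = 0.7742 Ω
R_total = R_1 + R_2 + R_3 = 1.03 Ω

1.03 Ω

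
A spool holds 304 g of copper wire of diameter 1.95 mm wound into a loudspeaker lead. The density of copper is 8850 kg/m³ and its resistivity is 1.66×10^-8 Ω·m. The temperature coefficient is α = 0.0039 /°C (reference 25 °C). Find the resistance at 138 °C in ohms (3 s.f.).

0.0921 Ω

A = π(d/2)² = π(9.7500e-04 m)² = 2.9865e-06 m²
L = m/(density·A) = 0.304/(8850×2.9865e-06) = 11.5 m
R = ρL/A = (1.66×10^-8)(11.5)/(2.9865e-06) = 0.06393 Ω
R(138 °C) = 0.06393 × (1 + 0.0039×113) = 0.0921 Ω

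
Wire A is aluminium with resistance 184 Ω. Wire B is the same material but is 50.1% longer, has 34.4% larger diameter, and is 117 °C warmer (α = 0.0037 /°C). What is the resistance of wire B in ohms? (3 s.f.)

R ∝ ρL/d² with ρ ∝ (1+αΔT), so R_B/R_A = (1 + 50.1/100) × (1 + 34.4/100)⁻² × (1 + 0.0037×117)
= 1.501 × 0.5536 × 1.433 = 1.191
R_B = 1.191 × 184 = 219 Ω

219 Ω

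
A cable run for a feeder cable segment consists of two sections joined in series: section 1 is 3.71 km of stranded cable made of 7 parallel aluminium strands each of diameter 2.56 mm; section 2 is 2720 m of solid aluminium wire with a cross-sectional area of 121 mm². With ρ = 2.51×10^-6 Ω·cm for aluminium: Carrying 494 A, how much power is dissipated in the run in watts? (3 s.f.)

ρ = 2.51×10^-6 Ω·cm = 2.51×10^-8 Ω·m
Section 1: A_strand = π(1.2800e-03)² = 5.147e-06 m²; R₁ = ρL/(N·A_s) = (2.51×10^-8)(3710)/(7×5.147e-06) = 2.585 Ω
Section 2: A = 121 mm² = 1.210e-04 m²
R₂ = (2.51×10^-8)(2720)/(1.210e-04) = 0.5642 Ω
R = R₁ + R₂ = 3.149 Ω
P = I²R = (494)² × 3.149 = 7.68×10^5 W

7.68×10^5 W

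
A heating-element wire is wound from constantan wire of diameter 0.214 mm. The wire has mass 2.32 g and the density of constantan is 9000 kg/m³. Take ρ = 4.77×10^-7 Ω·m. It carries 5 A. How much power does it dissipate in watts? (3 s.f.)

2380 W

A = π(d/2)² = π(1.0700e-04 m)² = 3.5968e-08 m²
L = m/(density·A) = 0.00232/(9000×3.5968e-08) = 7.167 m
R = ρL/A = (4.77×10^-7)(7.167)/(3.5968e-08) = 95.04 Ω
P = I²R = (5)² × 95.04 = 2380 W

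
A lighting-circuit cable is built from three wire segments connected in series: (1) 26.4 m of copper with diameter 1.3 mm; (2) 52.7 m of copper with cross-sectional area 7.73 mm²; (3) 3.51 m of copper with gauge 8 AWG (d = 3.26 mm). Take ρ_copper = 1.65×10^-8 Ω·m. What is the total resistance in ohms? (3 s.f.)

Seg 1: A = π(d/2)² = π(6.5000e-04 m)² = 1.327e-06 m²
R_1 = (1.65×10^-8)(26.4)/(1.327e-06) = 0.3282 Ω
Seg 2: A = 7.73 mm² = 7.730e-06 m²
R_2 = (1.65×10^-8)(52.7)/(7.730e-06) = 0.1125 Ω
Seg 3: A = π(3.26/2 mm)² = π(1.6300e-03 m)² = 8.347e-06 m²
R_3 = (1.65×10^-8)(3.51)/(8.347e-06) = 0.006939 Ω
R_total = R_1 + R_2 + R_3 = 0.448 Ω

0.448 Ω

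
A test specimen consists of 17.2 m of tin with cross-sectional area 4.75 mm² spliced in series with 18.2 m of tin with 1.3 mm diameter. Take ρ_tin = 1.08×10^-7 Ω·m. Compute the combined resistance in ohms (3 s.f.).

Segment 1: A = 4.75 mm² = 4.750e-06 m²
R₁ = ρL/A = (1.08×10^-7)(17.2)/(4.750e-06) = 0.3911 Ω
Segment 2: A = π(d/2)² = π(6.5000e-04 m)² = 1.327e-06 m²
R₂ = (1.08×10^-7)(18.2)/(1.327e-06) = 1.481 Ω
R = R₁ + R₂ = 1.87 Ω

1.87 Ω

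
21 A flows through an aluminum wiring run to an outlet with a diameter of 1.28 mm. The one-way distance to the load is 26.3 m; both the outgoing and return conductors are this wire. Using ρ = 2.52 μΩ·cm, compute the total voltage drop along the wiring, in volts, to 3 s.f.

ρ = 2.52 μΩ·cm = 2.52×10^-8 Ω·m
A = π(d/2)² = π(6.4000e-04 m)² = 1.287e-06 m²
Total conductor length (both ways) L = 2 × 26.3 = 52.6 m
R = ρL/A = (2.52×10^-8)(52.6)/(1.287e-06) = 1.03 Ω
V = IR = 21 × 1.03 = 21.6 V

21.6 V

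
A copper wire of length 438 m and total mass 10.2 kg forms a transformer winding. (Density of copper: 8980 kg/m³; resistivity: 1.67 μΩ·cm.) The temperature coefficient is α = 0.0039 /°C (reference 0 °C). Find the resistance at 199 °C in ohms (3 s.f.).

ρ = 1.67 μΩ·cm = 1.67×10^-8 Ω·m
A = m/(density·L) = 10.2/(8980×438) = 2.5933e-06 m²
R = ρL/A = (1.67×10^-8)(438)/(2.5933e-06) = 2.821 Ω
R(199 °C) = 2.821 × (1 + 0.0039×199) = 5.01 Ω

5.01 Ω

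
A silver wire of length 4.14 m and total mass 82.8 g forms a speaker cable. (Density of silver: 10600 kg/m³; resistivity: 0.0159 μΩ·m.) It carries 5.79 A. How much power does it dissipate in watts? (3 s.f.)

ρ = 0.0159 μΩ·m = 1.59×10^-8 Ω·m
A = m/(density·L) = 0.0828/(10600×4.14) = 1.8868e-06 m²
R = ρL/A = (1.59×10^-8)(4.14)/(1.8868e-06) = 0.03489 Ω
P = I²R = (5.79)² × 0.03489 = 1.17 W

1.17 W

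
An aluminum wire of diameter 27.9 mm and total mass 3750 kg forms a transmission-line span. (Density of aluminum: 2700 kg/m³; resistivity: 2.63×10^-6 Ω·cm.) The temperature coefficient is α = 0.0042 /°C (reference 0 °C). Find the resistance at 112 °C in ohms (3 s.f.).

0.144 Ω

ρ = 2.63×10^-6 Ω·cm = 2.63×10^-8 Ω·m
A = π(d/2)² = π(1.3950e-02 m)² = 6.1136e-04 m²
L = m/(density·A) = 3750/(2700×6.1136e-04) = 2272 m
R = ρL/A = (2.63×10^-8)(2272)/(6.1136e-04) = 0.09773 Ω
R(112 °C) = 0.09773 × (1 + 0.0042×112) = 0.144 Ω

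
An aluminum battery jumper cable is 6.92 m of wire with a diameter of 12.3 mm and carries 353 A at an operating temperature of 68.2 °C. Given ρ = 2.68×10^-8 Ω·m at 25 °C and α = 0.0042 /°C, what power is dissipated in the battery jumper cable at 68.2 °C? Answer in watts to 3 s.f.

A = π(d/2)² = π(6.1500e-03 m)² = 1.188e-04 m²
R₍25₎ = ρL/A = (2.68×10^-8)(6.92)/(1.188e-04) = 0.001561 Ω
R₍68.2₎ = R₍25₎(1 + αΔT) = 0.001561 × (1 + 0.0042×43.2) = 0.001844 Ω
P = I²R = (353)² × 0.001844 = 230 W

230 W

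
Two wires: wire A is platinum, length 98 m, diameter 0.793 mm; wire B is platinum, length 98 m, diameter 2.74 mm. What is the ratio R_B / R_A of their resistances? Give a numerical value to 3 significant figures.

R ∝ ρL/d², so R_B/R_A = (d_A/d_B)²
= (0.793/2.74)² = 0.0838

0.0838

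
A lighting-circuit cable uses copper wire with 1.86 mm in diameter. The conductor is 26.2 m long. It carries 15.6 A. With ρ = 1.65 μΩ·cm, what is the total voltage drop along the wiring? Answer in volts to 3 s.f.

ρ = 1.65 μΩ·cm = 1.65×10^-8 Ω·m
A = π(d/2)² = π(9.3000e-04 m)² = 2.717e-06 m²
R = ρL/A = (1.65×10^-8)(26.2)/(2.717e-06) = 0.1591 Ω
V = IR = 15.6 × 0.1591 = 2.48 V

2.48 V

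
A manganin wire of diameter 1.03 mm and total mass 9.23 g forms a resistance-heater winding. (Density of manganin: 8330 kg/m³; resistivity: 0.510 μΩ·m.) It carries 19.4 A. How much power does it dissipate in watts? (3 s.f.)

ρ = 0.510 μΩ·m = 5.10×10^-7 Ω·m
A = π(d/2)² = π(5.1500e-04 m)² = 8.3323e-07 m²
L = m/(density·A) = 0.00923/(8330×8.3323e-07) = 1.33 m
R = ρL/A = (5.10×10^-7)(1.33)/(8.3323e-07) = 0.814 Ω
P = I²R = (19.4)² × 0.814 = 306 W

306 W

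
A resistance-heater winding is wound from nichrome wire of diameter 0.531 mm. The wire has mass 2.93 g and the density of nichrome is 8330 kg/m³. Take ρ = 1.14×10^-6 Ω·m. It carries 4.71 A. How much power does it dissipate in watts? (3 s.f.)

A = π(d/2)² = π(2.6550e-04 m)² = 2.2145e-07 m²
L = m/(density·A) = 0.00293/(8330×2.2145e-07) = 1.588 m
R = ρL/A = (1.14×10^-6)(1.588)/(2.2145e-07) = 8.177 Ω
P = I²R = (4.71)² × 8.177 = 181 W

181 W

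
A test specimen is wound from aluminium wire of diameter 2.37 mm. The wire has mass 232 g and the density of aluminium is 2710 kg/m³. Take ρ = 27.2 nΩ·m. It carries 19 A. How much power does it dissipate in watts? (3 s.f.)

43.2 W

ρ = 27.2 nΩ·m = 2.72×10^-8 Ω·m
A = π(d/2)² = π(1.1850e-03 m)² = 4.4115e-06 m²
L = m/(density·A) = 0.232/(2710×4.4115e-06) = 19.41 m
R = ρL/A = (2.72×10^-8)(19.41)/(4.4115e-06) = 0.1197 Ω
P = I²R = (19)² × 0.1197 = 43.2 W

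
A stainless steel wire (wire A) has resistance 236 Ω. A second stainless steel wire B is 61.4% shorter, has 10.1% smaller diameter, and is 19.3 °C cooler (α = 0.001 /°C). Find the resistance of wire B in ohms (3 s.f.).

111 Ω

R ∝ ρL/d² with ρ ∝ (1+αΔT), so R_B/R_A = (1 − 61.4/100) × (1 − 10.1/100)⁻² × (1 − 0.001×19.3)
= 0.386 × 1.237 × 0.9807 = 0.4684
R_B = 0.4684 × 236 = 111 Ω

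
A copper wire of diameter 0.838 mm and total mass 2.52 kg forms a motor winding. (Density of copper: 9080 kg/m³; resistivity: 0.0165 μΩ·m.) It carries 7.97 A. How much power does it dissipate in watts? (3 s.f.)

ρ = 0.0165 μΩ·m = 1.65×10^-8 Ω·m
A = π(d/2)² = π(4.1900e-04 m)² = 5.5154e-07 m²
L = m/(density·A) = 2.52/(9080×5.5154e-07) = 503.2 m
R = ρL/A = (1.65×10^-8)(503.2)/(5.5154e-07) = 15.05 Ω
P = I²R = (7.97)² × 15.05 = 956 W

956 W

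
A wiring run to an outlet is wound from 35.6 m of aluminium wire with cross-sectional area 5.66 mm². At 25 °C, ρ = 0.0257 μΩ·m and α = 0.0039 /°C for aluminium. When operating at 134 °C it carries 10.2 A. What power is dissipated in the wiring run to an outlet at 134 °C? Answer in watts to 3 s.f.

ρ = 0.0257 μΩ·m = 2.57×10^-8 Ω·m
A = 5.66 mm² = 5.660e-06 m²
R₍25₎ = ρL/A = (2.57×10^-8)(35.6)/(5.660e-06) = 0.1616 Ω
R₍134₎ = R₍25₎(1 + αΔT) = 0.1616 × (1 + 0.0039×109) = 0.2304 Ω
P = I²R = (10.2)² × 0.2304 = 24.0 W

24.0 W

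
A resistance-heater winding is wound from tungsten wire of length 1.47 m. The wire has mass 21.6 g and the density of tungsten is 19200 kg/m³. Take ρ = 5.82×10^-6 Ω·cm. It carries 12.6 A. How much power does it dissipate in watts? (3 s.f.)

ρ = 5.82×10^-6 Ω·cm = 5.82×10^-8 Ω·m
A = m/(density·L) = 0.0216/(19200×1.47) = 7.6531e-07 m²
R = ρL/A = (5.82×10^-8)(1.47)/(7.6531e-07) = 0.1118 Ω
P = I²R = (12.6)² × 0.1118 = 17.7 W

17.7 W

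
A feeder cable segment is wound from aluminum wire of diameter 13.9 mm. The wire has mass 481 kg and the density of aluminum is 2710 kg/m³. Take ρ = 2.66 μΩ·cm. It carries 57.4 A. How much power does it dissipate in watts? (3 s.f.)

676 W

ρ = 2.66 μΩ·cm = 2.66×10^-8 Ω·m
A = π(d/2)² = π(6.9500e-03 m)² = 1.5175e-04 m²
L = m/(density·A) = 481/(2710×1.5175e-04) = 1170 m
R = ρL/A = (2.66×10^-8)(1170)/(1.5175e-04) = 0.205 Ω
P = I²R = (57.4)² × 0.205 = 676 W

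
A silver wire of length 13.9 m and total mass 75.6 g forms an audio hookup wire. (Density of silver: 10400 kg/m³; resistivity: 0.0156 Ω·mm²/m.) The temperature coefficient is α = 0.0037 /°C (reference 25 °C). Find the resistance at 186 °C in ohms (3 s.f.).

ρ = 0.0156 Ω·mm²/m = 1.56×10^-8 Ω·m
A = m/(density·L) = 0.0756/(10400×13.9) = 5.2297e-07 m²
R = ρL/A = (1.56×10^-8)(13.9)/(5.2297e-07) = 0.4146 Ω
R(186 °C) = 0.4146 × (1 + 0.0037×161) = 0.662 Ω

0.662 Ω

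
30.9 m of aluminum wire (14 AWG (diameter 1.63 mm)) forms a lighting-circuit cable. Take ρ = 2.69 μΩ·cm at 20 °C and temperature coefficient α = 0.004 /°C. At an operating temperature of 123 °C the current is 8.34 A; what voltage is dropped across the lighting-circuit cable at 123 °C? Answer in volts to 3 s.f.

ρ = 2.69 μΩ·cm = 2.69×10^-8 Ω·m
A = π(1.63/2 mm)² = π(8.1500e-04 m)² = 2.087e-06 m²
R₍20₎ = ρL/A = (2.69×10^-8)(30.9)/(2.087e-06) = 0.3983 Ω
R₍123₎ = R₍20₎(1 + αΔT) = 0.3983 × (1 + 0.004×103) = 0.5624 Ω
V = IR = 8.34 × 0.5624 = 4.69 V

4.69 V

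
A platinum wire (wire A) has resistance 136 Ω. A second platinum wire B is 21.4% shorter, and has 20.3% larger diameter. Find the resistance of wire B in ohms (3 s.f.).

R ∝ L/d², so R_B/R_A = (1 − 21.4/100) × (1 + 20.3/100)⁻²
= 0.786 × 0.691 = 0.5431
R_B = 0.5431 × 136 = 73.9 Ω

73.9 Ω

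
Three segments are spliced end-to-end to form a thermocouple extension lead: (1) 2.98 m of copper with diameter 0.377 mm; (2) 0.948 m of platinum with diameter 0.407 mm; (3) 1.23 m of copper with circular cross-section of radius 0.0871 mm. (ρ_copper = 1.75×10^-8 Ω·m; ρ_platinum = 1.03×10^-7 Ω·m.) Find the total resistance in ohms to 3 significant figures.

Seg 1: A = π(d/2)² = π(1.8850e-04 m)² = 1.116e-07 m²
R_1 = (1.75×10^-8)(2.98)/(1.116e-07) = 0.4672 Ω
Seg 2: A = π(d/2)² = π(2.0350e-04 m)² = 1.301e-07 m²
R_2 = (1.03×10^-7)(0.948)/(1.301e-07) = 0.7505 Ω
Seg 3: A = πr² = π(8.7100e-05 m)² = 2.383e-08 m²
R_3 = (1.75×10^-8)(1.23)/(2.383e-08) = 0.9031 Ω
R_total = R_1 + R_2 + R_3 = 2.12 Ω

2.12 Ω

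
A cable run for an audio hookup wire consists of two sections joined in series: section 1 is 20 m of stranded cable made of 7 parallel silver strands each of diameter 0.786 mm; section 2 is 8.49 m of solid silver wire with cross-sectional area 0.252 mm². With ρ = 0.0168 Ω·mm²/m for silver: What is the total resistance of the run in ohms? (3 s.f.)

0.665 Ω

ρ = 0.0168 Ω·mm²/m = 1.68×10^-8 Ω·m
Section 1: A_strand = π(3.9300e-04)² = 4.852e-07 m²; R₁ = ρL/(N·A_s) = (1.68×10^-8)(20)/(7×4.852e-07) = 0.09893 Ω
Section 2: A = 0.252 mm² = 2.520e-07 m²
R₂ = (1.68×10^-8)(8.49)/(2.520e-07) = 0.566 Ω
R = R₁ + R₂ = 0.665 Ω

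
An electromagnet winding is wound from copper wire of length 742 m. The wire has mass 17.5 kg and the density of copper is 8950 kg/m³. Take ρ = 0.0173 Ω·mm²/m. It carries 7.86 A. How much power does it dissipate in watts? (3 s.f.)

301 W

ρ = 0.0173 Ω·mm²/m = 1.73×10^-8 Ω·m
A = m/(density·L) = 17.5/(8950×742) = 2.6352e-06 m²
R = ρL/A = (1.73×10^-8)(742)/(2.6352e-06) = 4.871 Ω
P = I²R = (7.86)² × 4.871 = 301 W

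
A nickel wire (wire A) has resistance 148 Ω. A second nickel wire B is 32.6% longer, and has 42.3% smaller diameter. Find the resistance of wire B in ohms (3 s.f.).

589 Ω

R ∝ L/d², so R_B/R_A = (1 + 32.6/100) × (1 − 42.3/100)⁻²
= 1.326 × 3.004 = 3.983
R_B = 3.983 × 148 = 589 Ω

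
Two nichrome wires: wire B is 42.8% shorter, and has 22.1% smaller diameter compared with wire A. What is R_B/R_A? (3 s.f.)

R ∝ L/d², so R_B/R_A = (1 − 42.8/100) × (1 − 22.1/100)⁻²
= 0.572 × 1.648 = 0.943

0.943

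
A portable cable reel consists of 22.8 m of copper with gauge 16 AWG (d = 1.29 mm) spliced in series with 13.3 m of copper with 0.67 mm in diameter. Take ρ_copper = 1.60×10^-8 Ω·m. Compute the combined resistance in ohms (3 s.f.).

Segment 1: A = π(1.29/2 mm)² = π(6.4500e-04 m)² = 1.307e-06 m²
R₁ = ρL/A = (1.60×10^-8)(22.8)/(1.307e-06) = 0.2791 Ω
Segment 2: A = π(d/2)² = π(3.3500e-04 m)² = 3.526e-07 m²
R₂ = (1.60×10^-8)(13.3)/(3.526e-07) = 0.6036 Ω
R = R₁ + R₂ = 0.883 Ω

0.883 Ω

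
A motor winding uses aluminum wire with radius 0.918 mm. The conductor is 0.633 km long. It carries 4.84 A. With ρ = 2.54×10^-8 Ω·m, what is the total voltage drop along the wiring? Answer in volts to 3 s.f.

A = πr² = π(9.1800e-04 m)² = 2.647e-06 m²
R = ρL/A = (2.54×10^-8)(633)/(2.647e-06) = 6.073 Ω
V = IR = 4.84 × 6.073 = 29.4 V

29.4 V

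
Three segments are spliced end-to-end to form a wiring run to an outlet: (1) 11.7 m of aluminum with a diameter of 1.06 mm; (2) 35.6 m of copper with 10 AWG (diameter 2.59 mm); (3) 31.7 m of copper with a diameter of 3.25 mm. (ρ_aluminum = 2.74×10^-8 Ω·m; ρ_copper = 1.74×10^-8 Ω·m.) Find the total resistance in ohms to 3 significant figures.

Seg 1: A = π(d/2)² = π(5.3000e-04 m)² = 8.825e-07 m²
R_1 = (2.74×10^-8)(11.7)/(8.825e-07) = 0.3633 Ω
Seg 2: A = π(2.59/2 mm)² = π(1.2950e-03 m)² = 5.269e-06 m²
R_2 = (1.74×10^-8)(35.6)/(5.269e-06) = 0.1176 Ω
Seg 3: A = π(d/2)² = π(1.6250e-03 m)² = 8.296e-06 m²
R_3 = (1.74×10^-8)(31.7)/(8.296e-06) = 0.06649 Ω
R_total = R_1 + R_2 + R_3 = 0.547 Ω

0.547 Ω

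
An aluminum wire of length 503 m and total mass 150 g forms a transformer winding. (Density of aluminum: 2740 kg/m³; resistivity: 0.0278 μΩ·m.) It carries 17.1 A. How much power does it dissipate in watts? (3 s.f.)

37600 W

ρ = 0.0278 μΩ·m = 2.78×10^-8 Ω·m
A = m/(density·L) = 0.15/(2740×503) = 1.0884e-07 m²
R = ρL/A = (2.78×10^-8)(503)/(1.0884e-07) = 128.5 Ω
P = I²R = (17.1)² × 128.5 = 37600 W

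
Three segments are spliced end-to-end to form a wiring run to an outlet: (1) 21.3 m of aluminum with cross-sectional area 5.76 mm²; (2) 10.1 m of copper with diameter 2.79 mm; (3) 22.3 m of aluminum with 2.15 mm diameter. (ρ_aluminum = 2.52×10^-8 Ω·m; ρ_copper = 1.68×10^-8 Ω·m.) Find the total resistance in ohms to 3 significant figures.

0.276 Ω

Seg 1: A = 5.76 mm² = 5.760e-06 m²
R_1 = (2.52×10^-8)(21.3)/(5.760e-06) = 0.09319 Ω
Seg 2: A = π(d/2)² = π(1.3950e-03 m)² = 6.114e-06 m²
R_2 = (1.68×10^-8)(10.1)/(6.114e-06) = 0.02775 Ω
Seg 3: A = π(d/2)² = π(1.0750e-03 m)² = 3.631e-06 m²
R_3 = (2.52×10^-8)(22.3)/(3.631e-06) = 0.1548 Ω
R_total = R_1 + R_2 + R_3 = 0.276 Ω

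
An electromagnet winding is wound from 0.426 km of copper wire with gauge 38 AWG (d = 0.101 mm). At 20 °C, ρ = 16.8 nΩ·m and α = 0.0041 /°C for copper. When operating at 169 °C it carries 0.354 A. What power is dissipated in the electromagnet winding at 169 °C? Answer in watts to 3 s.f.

180 W

ρ = 16.8 nΩ·m = 1.68×10^-8 Ω·m
A = π(0.101/2 mm)² = π(5.0500e-05 m)² = 8.012e-09 m²
R₍20₎ = ρL/A = (1.68×10^-8)(426)/(8.012e-09) = 893.3 Ω
R₍169₎ = R₍20₎(1 + αΔT) = 893.3 × (1 + 0.0041×149) = 1439 Ω
P = I²R = (0.354)² × 1439 = 180 W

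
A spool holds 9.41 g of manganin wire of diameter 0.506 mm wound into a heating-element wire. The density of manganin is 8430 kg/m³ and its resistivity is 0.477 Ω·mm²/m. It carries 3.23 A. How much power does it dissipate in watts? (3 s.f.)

ρ = 0.477 Ω·mm²/m = 4.77×10^-7 Ω·m
A = π(d/2)² = π(2.5300e-04 m)² = 2.0109e-07 m²
L = m/(density·A) = 0.00941/(8430×2.0109e-07) = 5.551 m
R = ρL/A = (4.77×10^-7)(5.551)/(2.0109e-07) = 13.17 Ω
P = I²R = (3.23)² × 13.17 = 137 W

137 W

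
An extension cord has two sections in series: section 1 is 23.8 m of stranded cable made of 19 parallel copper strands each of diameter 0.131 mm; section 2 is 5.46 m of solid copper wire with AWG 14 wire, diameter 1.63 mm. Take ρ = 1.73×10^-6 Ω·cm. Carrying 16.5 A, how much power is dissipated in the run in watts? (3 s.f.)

450 W

ρ = 1.73×10^-6 Ω·cm = 1.73×10^-8 Ω·m
Section 1: A_strand = π(6.5500e-05)² = 1.348e-08 m²; R₁ = ρL/(N·A_s) = (1.73×10^-8)(23.8)/(19×1.348e-08) = 1.608 Ω
Section 2: A = π(1.63/2 mm)² = π(8.1500e-04 m)² = 2.087e-06 m²
R₂ = (1.73×10^-8)(5.46)/(2.087e-06) = 0.04527 Ω
R = R₁ + R₂ = 1.653 Ω
P = I²R = (16.5)² × 1.653 = 450 W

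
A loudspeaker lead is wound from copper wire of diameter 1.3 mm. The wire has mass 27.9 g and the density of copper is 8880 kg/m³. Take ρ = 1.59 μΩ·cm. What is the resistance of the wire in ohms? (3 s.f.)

ρ = 1.59 μΩ·cm = 1.59×10^-8 Ω·m
A = π(d/2)² = π(6.5000e-04 m)² = 1.3273e-06 m²
L = m/(density·A) = 0.0279/(8880×1.3273e-06) = 2.367 m
R = ρL/A = (1.59×10^-8)(2.367)/(1.3273e-06) = 0.0284 Ω

0.0284 Ω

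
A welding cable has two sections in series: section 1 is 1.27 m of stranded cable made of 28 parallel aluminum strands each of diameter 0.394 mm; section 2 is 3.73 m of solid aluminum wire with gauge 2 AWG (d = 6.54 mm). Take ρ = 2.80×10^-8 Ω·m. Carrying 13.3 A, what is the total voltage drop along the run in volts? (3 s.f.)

Section 1: A_strand = π(1.9700e-04)² = 1.219e-07 m²; R₁ = ρL/(N·A_s) = (2.80×10^-8)(1.27)/(28×1.219e-07) = 0.01042 Ω
Section 2: A = π(6.54/2 mm)² = π(3.2700e-03 m)² = 3.359e-05 m²
R₂ = (2.80×10^-8)(3.73)/(3.359e-05) = 0.003109 Ω
R = R₁ + R₂ = 0.01353 Ω
V = IR = 13.3 × 0.01353 = 0.180 V

0.180 V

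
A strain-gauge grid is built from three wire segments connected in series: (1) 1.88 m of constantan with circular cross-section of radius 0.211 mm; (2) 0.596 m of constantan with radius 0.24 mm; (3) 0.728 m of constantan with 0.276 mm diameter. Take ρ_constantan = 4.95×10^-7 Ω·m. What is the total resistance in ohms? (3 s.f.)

14.3 Ω

Seg 1: A = πr² = π(2.1100e-04 m)² = 1.399e-07 m²
R_1 = (4.95×10^-7)(1.88)/(1.399e-07) = 6.653 Ω
Seg 2: A = πr² = π(2.4000e-04 m)² = 1.810e-07 m²
R_2 = (4.95×10^-7)(0.596)/(1.810e-07) = 1.63 Ω
Seg 3: A = π(d/2)² = π(1.3800e-04 m)² = 5.983e-08 m²
R_3 = (4.95×10^-7)(0.728)/(5.983e-08) = 6.023 Ω
R_total = R_1 + R_2 + R_3 = 14.3 Ω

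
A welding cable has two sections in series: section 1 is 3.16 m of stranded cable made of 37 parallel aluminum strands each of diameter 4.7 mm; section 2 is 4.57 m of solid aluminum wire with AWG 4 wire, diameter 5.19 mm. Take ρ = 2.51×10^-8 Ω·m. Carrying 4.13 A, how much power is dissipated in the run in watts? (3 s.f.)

Section 1: A_strand = π(2.3500e-03)² = 1.735e-05 m²; R₁ = ρL/(N·A_s) = (2.51×10^-8)(3.16)/(37×1.735e-05) = 1.236×10^-4 Ω
Section 2: A = π(5.19/2 mm)² = π(2.5950e-03 m)² = 2.116e-05 m²
R₂ = (2.51×10^-8)(4.57)/(2.116e-05) = 0.005422 Ω
R = R₁ + R₂ = 0.005546 Ω
P = I²R = (4.13)² × 0.005546 = 0.0946 W

0.0946 W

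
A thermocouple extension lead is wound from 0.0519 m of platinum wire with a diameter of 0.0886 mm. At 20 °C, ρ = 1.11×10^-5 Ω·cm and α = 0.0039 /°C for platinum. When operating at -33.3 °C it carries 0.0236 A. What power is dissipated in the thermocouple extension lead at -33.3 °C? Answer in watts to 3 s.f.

4.12×10^-4 W

ρ = 1.11×10^-5 Ω·cm = 1.11×10^-7 Ω·m
A = π(d/2)² = π(4.4300e-05 m)² = 6.165e-09 m²
R₍20₎ = ρL/A = (1.11×10^-7)(0.0519)/(6.165e-09) = 0.9344 Ω
R₍-33.3₎ = R₍20₎(1 + αΔT) = 0.9344 × (1 + 0.0039×-53.3) = 0.7402 Ω
P = I²R = (0.0236)² × 0.7402 = 4.12×10^-4 W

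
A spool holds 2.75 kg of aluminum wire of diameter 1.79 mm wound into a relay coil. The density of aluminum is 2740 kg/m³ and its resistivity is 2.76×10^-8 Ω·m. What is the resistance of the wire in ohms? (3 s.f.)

4.37 Ω

A = π(d/2)² = π(8.9500e-04 m)² = 2.5165e-06 m²
L = m/(density·A) = 2.75/(2740×2.5165e-06) = 398.8 m
R = ρL/A = (2.76×10^-8)(398.8)/(2.5165e-06) = 4.37 Ω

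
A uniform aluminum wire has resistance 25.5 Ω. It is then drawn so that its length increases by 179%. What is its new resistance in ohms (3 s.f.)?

198 Ω

k = 1 + 179/100 = 2.79; volume constant ⇒ A' = A/k, so R' = k²R.
R' = 7.784 × 25.5 = 198 Ω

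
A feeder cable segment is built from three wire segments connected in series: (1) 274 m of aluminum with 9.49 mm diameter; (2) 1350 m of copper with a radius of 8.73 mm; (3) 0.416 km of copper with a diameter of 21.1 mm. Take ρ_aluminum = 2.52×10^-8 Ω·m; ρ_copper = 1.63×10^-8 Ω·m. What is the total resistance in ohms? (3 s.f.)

0.209 Ω

Seg 1: A = π(d/2)² = π(4.7450e-03 m)² = 7.073e-05 m²
R_1 = (2.52×10^-8)(274)/(7.073e-05) = 0.09762 Ω
Seg 2: A = πr² = π(8.7300e-03 m)² = 2.394e-04 m²
R_2 = (1.63×10^-8)(1350)/(2.394e-04) = 0.09191 Ω
Seg 3: A = π(d/2)² = π(1.0550e-02 m)² = 3.497e-04 m²
R_3 = (1.63×10^-8)(416)/(3.497e-04) = 0.01939 Ω
R_total = R_1 + R_2 + R_3 = 0.209 Ω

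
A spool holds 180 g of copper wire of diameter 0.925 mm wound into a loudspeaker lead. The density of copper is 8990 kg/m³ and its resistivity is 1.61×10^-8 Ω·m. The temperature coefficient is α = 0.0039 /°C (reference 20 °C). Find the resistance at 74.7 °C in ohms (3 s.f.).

0.866 Ω

A = π(d/2)² = π(4.6250e-04 m)² = 6.7201e-07 m²
L = m/(density·A) = 0.18/(8990×6.7201e-07) = 29.79 m
R = ρL/A = (1.61×10^-8)(29.79)/(6.7201e-07) = 0.7138 Ω
R(74.7 °C) = 0.7138 × (1 + 0.0039×54.7) = 0.866 Ω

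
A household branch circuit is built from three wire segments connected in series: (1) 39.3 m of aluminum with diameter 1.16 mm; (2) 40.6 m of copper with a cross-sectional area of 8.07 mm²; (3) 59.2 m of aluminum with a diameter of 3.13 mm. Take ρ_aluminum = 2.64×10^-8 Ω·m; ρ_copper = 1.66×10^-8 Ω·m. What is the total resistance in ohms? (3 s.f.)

1.27 Ω

Seg 1: A = π(d/2)² = π(5.8000e-04 m)² = 1.057e-06 m²
R_1 = (2.64×10^-8)(39.3)/(1.057e-06) = 0.9817 Ω
Seg 2: A = 8.07 mm² = 8.070e-06 m²
R_2 = (1.66×10^-8)(40.6)/(8.070e-06) = 0.08351 Ω
Seg 3: A = π(d/2)² = π(1.5650e-03 m)² = 7.694e-06 m²
R_3 = (2.64×10^-8)(59.2)/(7.694e-06) = 0.2031 Ω
R_total = R_1 + R_2 + R_3 = 1.27 Ω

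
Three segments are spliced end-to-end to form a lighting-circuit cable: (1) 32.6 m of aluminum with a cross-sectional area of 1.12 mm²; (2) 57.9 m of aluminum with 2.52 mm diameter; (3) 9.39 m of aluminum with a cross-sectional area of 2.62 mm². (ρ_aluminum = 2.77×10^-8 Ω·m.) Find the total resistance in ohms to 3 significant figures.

1.23 Ω

Seg 1: A = 1.12 mm² = 1.120e-06 m²
R_1 = (2.77×10^-8)(32.6)/(1.120e-06) = 0.8063 Ω
Seg 2: A = π(d/2)² = π(1.2600e-03 m)² = 4.988e-06 m²
R_2 = (2.77×10^-8)(57.9)/(4.988e-06) = 0.3216 Ω
Seg 3: A = 2.62 mm² = 2.620e-06 m²
R_3 = (2.77×10^-8)(9.39)/(2.620e-06) = 0.09928 Ω
R_total = R_1 + R_2 + R_3 = 1.23 Ω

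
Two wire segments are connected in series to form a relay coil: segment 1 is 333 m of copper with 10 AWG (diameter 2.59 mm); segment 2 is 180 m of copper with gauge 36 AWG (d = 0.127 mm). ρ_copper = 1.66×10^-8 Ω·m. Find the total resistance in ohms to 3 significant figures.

237 Ω

Segment 1: A = π(2.59/2 mm)² = π(1.2950e-03 m)² = 5.269e-06 m²
R₁ = ρL/A = (1.66×10^-8)(333)/(5.269e-06) = 1.049 Ω
Segment 2: A = π(0.127/2 mm)² = π(6.3500e-05 m)² = 1.267e-08 m²
R₂ = (1.66×10^-8)(180)/(1.267e-08) = 235.9 Ω
R = R₁ + R₂ = 237 Ω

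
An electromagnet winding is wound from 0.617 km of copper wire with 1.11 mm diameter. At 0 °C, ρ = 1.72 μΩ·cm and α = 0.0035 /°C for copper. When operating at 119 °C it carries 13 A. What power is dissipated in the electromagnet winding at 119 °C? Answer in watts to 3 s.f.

ρ = 1.72 μΩ·cm = 1.72×10^-8 Ω·m
A = π(d/2)² = π(5.5500e-04 m)² = 9.677e-07 m²
R₍0₎ = ρL/A = (1.72×10^-8)(617)/(9.677e-07) = 10.97 Ω
R₍119₎ = R₍0₎(1 + αΔT) = 10.97 × (1 + 0.0035×119) = 15.53 Ω
P = I²R = (13)² × 15.53 = 2630 W

2630 W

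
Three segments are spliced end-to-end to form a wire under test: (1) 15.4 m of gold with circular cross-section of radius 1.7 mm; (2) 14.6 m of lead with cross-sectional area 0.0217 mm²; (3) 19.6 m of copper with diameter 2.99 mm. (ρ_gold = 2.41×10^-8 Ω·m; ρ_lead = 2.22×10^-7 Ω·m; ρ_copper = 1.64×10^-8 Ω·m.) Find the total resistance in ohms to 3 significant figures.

Seg 1: A = πr² = π(1.7000e-03 m)² = 9.079e-06 m²
R_1 = (2.41×10^-8)(15.4)/(9.079e-06) = 0.04088 Ω
Seg 2: A = 0.0217 mm² = 2.170e-08 m²
R_2 = (2.22×10^-7)(14.6)/(2.170e-08) = 149.4 Ω
Seg 3: A = π(d/2)² = π(1.4950e-03 m)² = 7.022e-06 m²
R_3 = (1.64×10^-8)(19.6)/(7.022e-06) = 0.04578 Ω
R_total = R_1 + R_2 + R_3 = 149 Ω

149 Ω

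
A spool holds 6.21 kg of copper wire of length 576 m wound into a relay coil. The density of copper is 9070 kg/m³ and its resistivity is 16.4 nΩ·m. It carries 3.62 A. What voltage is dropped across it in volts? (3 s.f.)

28.8 V

ρ = 16.4 nΩ·m = 1.64×10^-8 Ω·m
A = m/(density·L) = 6.21/(9070×576) = 1.1887e-06 m²
R = ρL/A = (1.64×10^-8)(576)/(1.1887e-06) = 7.947 Ω
V = IR = 3.62 × 7.947 = 28.8 V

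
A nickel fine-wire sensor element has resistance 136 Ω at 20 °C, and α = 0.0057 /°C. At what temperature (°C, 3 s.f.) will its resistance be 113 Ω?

-9.67 °C

R = R₀(1 + α(T − T₀)) ⇒ T = T₀ + (R/R₀ − 1)/α
T = 20 + (113/136 − 1)/0.0057 = 20 + (-0.1691)/0.0057 = -9.67 °C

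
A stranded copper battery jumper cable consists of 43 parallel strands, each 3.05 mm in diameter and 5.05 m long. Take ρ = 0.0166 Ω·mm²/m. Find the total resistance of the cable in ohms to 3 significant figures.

ρ = 0.0166 Ω·mm²/m = 1.66×10^-8 Ω·m
A_strand = π(1.5250e-03 m)² = 7.306e-06 m²
R_strand = ρL/A = (1.66×10^-8)(5.05)/(7.306e-06) = 0.01147 Ω
R_total = R_strand/N = 0.01147/43 = 2.67×10^-4 Ω

2.67×10^-4 Ω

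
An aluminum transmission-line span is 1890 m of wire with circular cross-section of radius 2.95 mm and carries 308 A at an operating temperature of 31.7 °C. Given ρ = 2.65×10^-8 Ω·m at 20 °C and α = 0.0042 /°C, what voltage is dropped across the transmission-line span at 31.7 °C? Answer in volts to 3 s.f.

592 V

A = πr² = π(2.9500e-03 m)² = 2.734e-05 m²
R₍20₎ = ρL/A = (2.65×10^-8)(1890)/(2.734e-05) = 1.832 Ω
R₍31.7₎ = R₍20₎(1 + αΔT) = 1.832 × (1 + 0.0042×11.7) = 1.922 Ω
V = IR = 308 × 1.922 = 592 V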